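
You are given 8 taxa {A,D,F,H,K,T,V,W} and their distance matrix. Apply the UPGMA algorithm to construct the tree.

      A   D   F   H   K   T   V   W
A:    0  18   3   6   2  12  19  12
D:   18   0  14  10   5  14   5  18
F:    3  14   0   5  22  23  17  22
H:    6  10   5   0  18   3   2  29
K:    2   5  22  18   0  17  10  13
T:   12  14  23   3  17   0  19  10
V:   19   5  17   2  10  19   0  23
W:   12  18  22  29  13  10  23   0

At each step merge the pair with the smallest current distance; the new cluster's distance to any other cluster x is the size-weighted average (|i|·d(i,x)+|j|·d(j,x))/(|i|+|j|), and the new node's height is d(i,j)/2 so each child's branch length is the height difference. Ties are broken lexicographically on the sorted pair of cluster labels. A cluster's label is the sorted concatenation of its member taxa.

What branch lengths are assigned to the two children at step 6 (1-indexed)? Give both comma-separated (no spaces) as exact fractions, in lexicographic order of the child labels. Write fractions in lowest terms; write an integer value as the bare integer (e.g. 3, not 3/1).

step 1: merge (A,K) at d=2; branch lengths A→1, K→1; new cluster AK
  updated: d(AK,D)=23/2, d(AK,F)=25/2, d(AK,H)=12, d(AK,T)=29/2, d(AK,V)=29/2, d(AK,W)=25/2
step 2: merge (H,V) at d=2; branch lengths H→1, V→1; new cluster HV
  updated: d(AK,HV)=53/4, d(D,HV)=15/2, d(F,HV)=11, d(HV,T)=11, d(HV,W)=26
step 3: merge (D,HV) at d=15/2; branch lengths D→15/4, HV→11/4; new cluster DHV
  updated: d(AK,DHV)=38/3, d(DHV,F)=12, d(DHV,T)=12, d(DHV,W)=70/3
step 4: merge (T,W) at d=10; branch lengths T→5, W→5; new cluster TW
  updated: d(AK,TW)=27/2, d(DHV,TW)=53/3, d(F,TW)=45/2
step 5: merge (DHV,F) at d=12; branch lengths DHV→9/4, F→6; new cluster DFHV
  updated: d(AK,DFHV)=101/8, d(DFHV,TW)=151/8
step 6: merge (AK,DFHV) at d=101/8; branch lengths AK→85/16, DFHV→5/16; new cluster ADFHKV
  updated: d(ADFHKV,TW)=205/12
step 7: merge (ADFHKV,TW) at d=205/12; branch lengths ADFHKV→107/48, TW→85/24; new cluster ADFHKTVW
final tree: (((A:1,K:1):85/16,((D:15/4,(H:1,V:1):11/4):9/4,F:6):5/16):107/48,(T:5,W:5):85/24)
total length: 1927/48

85/16,5/16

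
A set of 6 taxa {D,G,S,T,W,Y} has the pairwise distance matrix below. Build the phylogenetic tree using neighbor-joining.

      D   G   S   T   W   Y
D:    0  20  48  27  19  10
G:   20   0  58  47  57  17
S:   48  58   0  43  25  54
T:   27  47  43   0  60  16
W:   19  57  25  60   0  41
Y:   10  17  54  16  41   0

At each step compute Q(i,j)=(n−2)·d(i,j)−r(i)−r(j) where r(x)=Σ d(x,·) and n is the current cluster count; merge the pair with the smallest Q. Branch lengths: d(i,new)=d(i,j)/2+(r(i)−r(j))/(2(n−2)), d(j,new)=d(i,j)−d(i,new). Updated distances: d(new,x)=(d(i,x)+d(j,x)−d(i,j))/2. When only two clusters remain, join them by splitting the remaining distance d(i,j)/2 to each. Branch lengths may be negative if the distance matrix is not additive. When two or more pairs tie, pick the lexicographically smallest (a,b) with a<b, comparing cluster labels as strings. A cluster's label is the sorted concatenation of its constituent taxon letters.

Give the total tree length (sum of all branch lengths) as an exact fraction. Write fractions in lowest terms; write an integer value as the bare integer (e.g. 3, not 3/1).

iteration 1: select S,W (d=25, Q=-330); attach at lengths (63/4, 37/4); label the merged cluster SW
  updated: d(D,SW)=21, d(G,SW)=45, d(SW,T)=39, d(SW,Y)=35
iteration 2: select T,Y (d=16, Q=-159); attach at lengths (33/2, -1/2); label the merged cluster TY
  updated: d(D,TY)=21/2, d(G,TY)=24, d(SW,TY)=29
iteration 3: select D,SW (d=21, Q=-209/2); attach at lengths (-3/8, 171/8); label the merged cluster DSW
  updated: d(DSW,G)=22, d(DSW,TY)=37/4
iteration 4: select DSW,G (d=22, Q=-221/4); attach at lengths (29/8, 147/8); label the merged cluster DGSW
  updated: d(DGSW,TY)=45/8
iteration 5: select DGSW,TY (d=45/8); attach at lengths (45/16, 45/16); label the merged cluster DGSTWY
final tree: (((D:-3/8,(S:63/4,W:37/4):171/8):29/8,G:147/8):45/16,(T:33/2,Y:-1/2):45/16)
total length: 717/8

717/8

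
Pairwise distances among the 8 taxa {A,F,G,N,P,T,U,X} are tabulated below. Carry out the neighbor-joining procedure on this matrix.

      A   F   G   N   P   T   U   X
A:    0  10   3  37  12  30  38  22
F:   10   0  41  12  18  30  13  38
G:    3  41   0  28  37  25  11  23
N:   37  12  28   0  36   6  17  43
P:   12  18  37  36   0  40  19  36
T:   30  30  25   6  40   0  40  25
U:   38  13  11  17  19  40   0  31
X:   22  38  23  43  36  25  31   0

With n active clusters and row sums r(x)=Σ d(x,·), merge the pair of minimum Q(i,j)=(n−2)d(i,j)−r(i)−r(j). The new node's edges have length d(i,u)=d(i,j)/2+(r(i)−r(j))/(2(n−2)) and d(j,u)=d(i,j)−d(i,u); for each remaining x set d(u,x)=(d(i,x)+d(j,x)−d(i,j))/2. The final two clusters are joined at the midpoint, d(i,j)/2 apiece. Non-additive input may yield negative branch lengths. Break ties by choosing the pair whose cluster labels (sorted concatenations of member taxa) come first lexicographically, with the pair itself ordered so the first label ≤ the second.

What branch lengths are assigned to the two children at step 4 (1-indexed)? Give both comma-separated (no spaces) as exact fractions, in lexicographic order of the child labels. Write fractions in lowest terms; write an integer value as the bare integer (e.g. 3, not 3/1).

41/8,101/8

1. join N+T (d=6, Q=-339) ⇒ NT; edges |N|=19/12, |T|=53/12
  updated: d(A,NT)=61/2, d(F,NT)=18, d(G,NT)=47/2, d(NT,P)=35, d(NT,U)=51/2, d(NT,X)=31
2. join A+G (d=3, Q=-239) ⇒ AG; edges |A|=-4/5, |G|=19/5
  updated: d(AG,F)=24, d(AG,NT)=51/2, d(AG,P)=23, d(AG,U)=23, d(AG,X)=21
3. join AG+X (d=21, Q=-379/2) ⇒ AGX; edges |AG|=87/16, |X|=249/16
  updated: d(AGX,F)=41/2, d(AGX,NT)=71/4, d(AGX,P)=19, d(AGX,U)=33/2
4. join AGX+NT (d=71/4, Q=-467/4) ⇒ AGNTX; edges |AGX|=41/8, |NT|=101/8
  updated: d(AGNTX,F)=83/8, d(AGNTX,P)=145/8, d(AGNTX,U)=97/8
5. join AGNTX+F (d=83/8, Q=-245/4) ⇒ AFGNTX; edges |AGNTX|=5, |F|=43/8
  updated: d(AFGNTX,P)=103/8, d(AFGNTX,U)=59/8
6. join AFGNTX+P (d=103/8, Q=-157/4) ⇒ AFGNPTX; edges |AFGNTX|=5/8, |P|=49/4
  updated: d(AFGNPTX,U)=27/4
7. join AFGNPTX+U (d=27/4) ⇒ AFGNPTUX; edges |AFGNPTX|=27/8, |U|=27/8
final tree: ((((((A:-4/5,G:19/5):87/16,X:249/16):41/8,(N:19/12,T:53/12):101/8):5,F:43/8):5/8,P:49/4):27/8,U:27/8)
total length: 311/4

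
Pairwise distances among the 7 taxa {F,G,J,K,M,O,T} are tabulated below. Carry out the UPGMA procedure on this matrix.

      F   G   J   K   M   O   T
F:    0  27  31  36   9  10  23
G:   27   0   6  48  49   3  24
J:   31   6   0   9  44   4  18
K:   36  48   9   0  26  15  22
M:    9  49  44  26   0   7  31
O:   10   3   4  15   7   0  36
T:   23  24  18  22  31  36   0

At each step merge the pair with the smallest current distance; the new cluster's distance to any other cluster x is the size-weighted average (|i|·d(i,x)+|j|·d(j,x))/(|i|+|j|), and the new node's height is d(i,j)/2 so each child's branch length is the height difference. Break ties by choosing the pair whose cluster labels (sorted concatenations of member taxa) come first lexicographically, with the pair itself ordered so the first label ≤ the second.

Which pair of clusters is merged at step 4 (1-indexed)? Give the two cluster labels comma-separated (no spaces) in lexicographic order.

step 1: merge (G,O) at d=3; branch lengths G→3/2, O→3/2; new cluster GO
  updated: d(F,GO)=37/2, d(GO,J)=5, d(GO,K)=63/2, d(GO,M)=28, d(GO,T)=30
step 2: merge (GO,J) at d=5; branch lengths GO→1, J→5/2; new cluster GJO
  updated: d(F,GJO)=68/3, d(GJO,K)=24, d(GJO,M)=100/3, d(GJO,T)=26
step 3: merge (F,M) at d=9; branch lengths F→9/2, M→9/2; new cluster FM
  updated: d(FM,GJO)=28, d(FM,K)=31, d(FM,T)=27
step 4: merge (K,T) at d=22; branch lengths K→11, T→11; new cluster KT
  updated: d(FM,KT)=29, d(GJO,KT)=25
step 5: merge (GJO,KT) at d=25; branch lengths GJO→10, KT→3/2; new cluster GJKOT
  updated: d(FM,GJKOT)=142/5
step 6: merge (FM,GJKOT) at d=142/5; branch lengths FM→97/10, GJKOT→17/10; new cluster FGJKMOT
final tree: ((F:9/2,M:9/2):97/10,(((G:3/2,O:3/2):1,J:5/2):10,(K:11,T:11):3/2):17/10)
total length: 302/5

K,T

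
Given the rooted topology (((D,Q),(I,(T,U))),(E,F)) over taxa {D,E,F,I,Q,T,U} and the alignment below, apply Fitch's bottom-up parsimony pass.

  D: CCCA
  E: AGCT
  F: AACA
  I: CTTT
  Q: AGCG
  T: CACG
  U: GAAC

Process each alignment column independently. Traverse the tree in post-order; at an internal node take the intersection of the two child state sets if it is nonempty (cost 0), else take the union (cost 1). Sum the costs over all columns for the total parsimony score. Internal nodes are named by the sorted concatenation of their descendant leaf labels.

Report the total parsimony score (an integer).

14

[col 0] DQ: children D:{C}, Q:{A} ∪→ {A,C}; cost 1
[col 0] TU: children T:{C}, U:{G} ∪→ {C,G}; cost 1
[col 0] ITU: children I:{C}, TU:{C,G} ∩→ {C}; cost 0
[col 0] DIQTU: children DQ:{A,C}, ITU:{C} ∩→ {C}; cost 0
[col 0] EF: children E:{A}, F:{A} ∩→ {A}; cost 0
[col 0] DEFIQTU: children DIQTU:{C}, EF:{A} ∪→ {A,C}; cost 1
[col 1] DQ: children D:{C}, Q:{G} ∪→ {C,G}; cost 1
[col 1] TU: children T:{A}, U:{A} ∩→ {A}; cost 0
[col 1] ITU: children I:{T}, TU:{A} ∪→ {A,T}; cost 1
[col 1] DIQTU: children DQ:{C,G}, ITU:{A,T} ∪→ {A,C,G,T}; cost 1
[col 1] EF: children E:{G}, F:{A} ∪→ {A,G}; cost 1
[col 1] DEFIQTU: children DIQTU:{A,C,G,T}, EF:{A,G} ∩→ {A,G}; cost 0
[col 2] DQ: children D:{C}, Q:{C} ∩→ {C}; cost 0
[col 2] TU: children T:{C}, U:{A} ∪→ {A,C}; cost 1
[col 2] ITU: children I:{T}, TU:{A,C} ∪→ {A,C,T}; cost 1
[col 2] DIQTU: children DQ:{C}, ITU:{A,C,T} ∩→ {C}; cost 0
[col 2] EF: children E:{C}, F:{C} ∩→ {C}; cost 0
[col 2] DEFIQTU: children DIQTU:{C}, EF:{C} ∩→ {C}; cost 0
[col 3] DQ: children D:{A}, Q:{G} ∪→ {A,G}; cost 1
[col 3] TU: children T:{G}, U:{C} ∪→ {C,G}; cost 1
[col 3] ITU: children I:{T}, TU:{C,G} ∪→ {C,G,T}; cost 1
[col 3] DIQTU: children DQ:{A,G}, ITU:{C,G,T} ∩→ {G}; cost 0
[col 3] EF: children E:{T}, F:{A} ∪→ {A,T}; cost 1
[col 3] DEFIQTU: children DIQTU:{G}, EF:{A,T} ∪→ {A,G,T}; cost 1
per-site changes: [3, 4, 2, 5]; total = 14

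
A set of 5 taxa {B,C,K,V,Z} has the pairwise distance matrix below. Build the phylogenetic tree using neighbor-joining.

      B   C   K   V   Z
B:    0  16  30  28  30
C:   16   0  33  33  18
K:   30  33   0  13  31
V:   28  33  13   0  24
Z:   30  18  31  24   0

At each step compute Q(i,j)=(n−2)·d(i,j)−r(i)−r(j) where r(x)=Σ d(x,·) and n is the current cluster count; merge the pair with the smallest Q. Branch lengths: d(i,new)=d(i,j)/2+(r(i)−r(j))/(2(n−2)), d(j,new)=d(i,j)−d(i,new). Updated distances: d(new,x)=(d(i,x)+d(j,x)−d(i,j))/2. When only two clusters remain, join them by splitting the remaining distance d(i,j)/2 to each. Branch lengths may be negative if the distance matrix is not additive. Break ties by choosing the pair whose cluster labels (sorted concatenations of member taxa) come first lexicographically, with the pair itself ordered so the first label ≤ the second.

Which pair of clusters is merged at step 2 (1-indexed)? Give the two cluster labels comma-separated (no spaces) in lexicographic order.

iteration 1: select K,V (d=13, Q=-166); attach at lengths (8, 5); label the merged cluster KV
  updated: d(B,KV)=45/2, d(C,KV)=53/2, d(KV,Z)=21
iteration 2: select B,C (d=16, Q=-97); attach at lengths (10, 6); label the merged cluster BC
  updated: d(BC,KV)=33/2, d(BC,Z)=16
iteration 3: select BC,KV (d=33/2, Q=-107/2); attach at lengths (23/4, 43/4); label the merged cluster BCKV
  updated: d(BCKV,Z)=41/4
iteration 4: select BCKV,Z (d=41/4); attach at lengths (41/8, 41/8); label the merged cluster BCKVZ
final tree: (((B:10,C:6):23/4,(K:8,V:5):43/4):41/8,Z:41/8)
total length: 223/4

B,C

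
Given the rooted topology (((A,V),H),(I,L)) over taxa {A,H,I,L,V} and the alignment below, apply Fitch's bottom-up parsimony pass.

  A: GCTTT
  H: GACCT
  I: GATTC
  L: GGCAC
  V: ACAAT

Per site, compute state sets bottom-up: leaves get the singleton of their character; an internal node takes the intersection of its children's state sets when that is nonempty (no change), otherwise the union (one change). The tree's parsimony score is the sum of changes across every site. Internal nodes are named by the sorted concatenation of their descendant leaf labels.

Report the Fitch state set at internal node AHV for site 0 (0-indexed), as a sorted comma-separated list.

[col 0] AV: children A:{G}, V:{A} ∪→ {A,G}; cost 1
[col 0] AHV: children AV:{A,G}, H:{G} ∩→ {G}; cost 0
[col 0] IL: children I:{G}, L:{G} ∩→ {G}; cost 0
[col 0] AHILV: children AHV:{G}, IL:{G} ∩→ {G}; cost 0
[col 1] AV: children A:{C}, V:{C} ∩→ {C}; cost 0
[col 1] AHV: children AV:{C}, H:{A} ∪→ {A,C}; cost 1
[col 1] IL: children I:{A}, L:{G} ∪→ {A,G}; cost 1
[col 1] AHILV: children AHV:{A,C}, IL:{A,G} ∩→ {A}; cost 0
[col 2] AV: children A:{T}, V:{A} ∪→ {A,T}; cost 1
[col 2] AHV: children AV:{A,T}, H:{C} ∪→ {A,C,T}; cost 1
[col 2] IL: children I:{T}, L:{C} ∪→ {C,T}; cost 1
[col 2] AHILV: children AHV:{A,C,T}, IL:{C,T} ∩→ {C,T}; cost 0
[col 3] AV: children A:{T}, V:{A} ∪→ {A,T}; cost 1
[col 3] AHV: children AV:{A,T}, H:{C} ∪→ {A,C,T}; cost 1
[col 3] IL: children I:{T}, L:{A} ∪→ {A,T}; cost 1
[col 3] AHILV: children AHV:{A,C,T}, IL:{A,T} ∩→ {A,T}; cost 0
[col 4] AV: children A:{T}, V:{T} ∩→ {T}; cost 0
[col 4] AHV: children AV:{T}, H:{T} ∩→ {T}; cost 0
[col 4] IL: children I:{C}, L:{C} ∩→ {C}; cost 0
[col 4] AHILV: children AHV:{T}, IL:{C} ∪→ {C,T}; cost 1
per-site changes: [1, 2, 3, 3, 1]; total = 10

G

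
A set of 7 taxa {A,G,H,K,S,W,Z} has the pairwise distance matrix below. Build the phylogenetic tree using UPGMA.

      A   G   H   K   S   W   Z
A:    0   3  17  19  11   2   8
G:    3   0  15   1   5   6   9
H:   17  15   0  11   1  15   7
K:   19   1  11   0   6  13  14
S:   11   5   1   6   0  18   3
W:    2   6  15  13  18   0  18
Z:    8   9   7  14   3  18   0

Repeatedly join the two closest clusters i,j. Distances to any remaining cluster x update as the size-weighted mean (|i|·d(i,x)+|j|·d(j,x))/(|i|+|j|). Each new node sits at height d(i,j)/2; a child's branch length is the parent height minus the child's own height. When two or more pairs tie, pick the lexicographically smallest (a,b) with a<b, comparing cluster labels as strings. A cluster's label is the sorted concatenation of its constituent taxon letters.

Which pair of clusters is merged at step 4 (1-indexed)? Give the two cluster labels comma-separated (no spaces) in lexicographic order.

step 1: merge (G,K) at d=1; branch lengths G→1/2, K→1/2; new cluster GK
  updated: d(A,GK)=11, d(GK,H)=13, d(GK,S)=11/2, d(GK,W)=19/2, d(GK,Z)=23/2
step 2: merge (H,S) at d=1; branch lengths H→1/2, S→1/2; new cluster HS
  updated: d(A,HS)=14, d(GK,HS)=37/4, d(HS,W)=33/2, d(HS,Z)=5
step 3: merge (A,W) at d=2; branch lengths A→1, W→1; new cluster AW
  updated: d(AW,GK)=41/4, d(AW,HS)=61/4, d(AW,Z)=13
step 4: merge (HS,Z) at d=5; branch lengths HS→2, Z→5/2; new cluster HSZ
  updated: d(AW,HSZ)=29/2, d(GK,HSZ)=10
step 5: merge (GK,HSZ) at d=10; branch lengths GK→9/2, HSZ→5/2; new cluster GHKSZ
  updated: d(AW,GHKSZ)=64/5
step 6: merge (AW,GHKSZ) at d=64/5; branch lengths AW→27/5, GHKSZ→7/5; new cluster AGHKSWZ
final tree: ((A:1,W:1):27/5,((G:1/2,K:1/2):9/2,((H:1/2,S:1/2):2,Z:5/2):5/2):7/5)
total length: 223/10

HS,Z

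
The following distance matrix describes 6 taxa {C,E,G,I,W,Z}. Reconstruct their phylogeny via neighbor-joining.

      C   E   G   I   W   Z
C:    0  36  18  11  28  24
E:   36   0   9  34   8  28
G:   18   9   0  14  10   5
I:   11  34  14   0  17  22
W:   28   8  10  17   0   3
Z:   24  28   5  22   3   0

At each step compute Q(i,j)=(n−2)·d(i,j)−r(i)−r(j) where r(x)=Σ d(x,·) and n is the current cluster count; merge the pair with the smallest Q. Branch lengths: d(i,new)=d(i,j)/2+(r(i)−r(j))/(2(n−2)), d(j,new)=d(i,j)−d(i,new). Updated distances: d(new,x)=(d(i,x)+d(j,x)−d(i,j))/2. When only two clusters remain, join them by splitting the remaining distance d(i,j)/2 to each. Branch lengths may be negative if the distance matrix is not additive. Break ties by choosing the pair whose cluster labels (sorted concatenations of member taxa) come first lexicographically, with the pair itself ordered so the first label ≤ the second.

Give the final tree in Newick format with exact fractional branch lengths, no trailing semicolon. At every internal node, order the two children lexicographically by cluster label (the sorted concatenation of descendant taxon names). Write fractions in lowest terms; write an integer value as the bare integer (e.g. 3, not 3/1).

iteration 1: select C,I (d=11, Q=-171); attach at lengths (63/8, 25/8); label the merged cluster CI
  updated: d(CI,E)=59/2, d(CI,G)=21/2, d(CI,W)=17, d(CI,Z)=35/2
iteration 2: select E,W (d=8, Q=-177/2); attach at lengths (121/12, -25/12); label the merged cluster EW
  updated: d(CI,EW)=77/4, d(EW,G)=11/2, d(EW,Z)=23/2
iteration 3: select CI,G (d=21/2, Q=-189/4); attach at lengths (189/16, -21/16); label the merged cluster CGI
  updated: d(CGI,EW)=57/8, d(CGI,Z)=6
iteration 4: select CGI,EW (d=57/8, Q=-197/8); attach at lengths (13/16, 101/16); label the merged cluster CEGIW
  updated: d(CEGIW,Z)=83/16
iteration 5: select CEGIW,Z (d=83/16); attach at lengths (83/32, 83/32); label the merged cluster CEGIWZ
final tree: ((((C:63/8,I:25/8):189/16,G:-21/16):13/16,(E:121/12,W:-25/12):101/16):83/32,Z:83/32)
total length: 669/16

((((C:63/8,I:25/8):189/16,G:-21/16):13/16,(E:121/12,W:-25/12):101/16):83/32,Z:83/32)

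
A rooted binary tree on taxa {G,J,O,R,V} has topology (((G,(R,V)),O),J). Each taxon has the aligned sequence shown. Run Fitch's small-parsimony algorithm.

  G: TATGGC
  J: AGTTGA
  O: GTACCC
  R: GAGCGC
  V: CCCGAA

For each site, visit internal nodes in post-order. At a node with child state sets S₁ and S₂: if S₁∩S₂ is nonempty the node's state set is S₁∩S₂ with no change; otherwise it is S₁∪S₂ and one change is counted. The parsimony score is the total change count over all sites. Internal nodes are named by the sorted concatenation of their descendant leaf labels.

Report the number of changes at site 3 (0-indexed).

RV@0: {G} ∪ {C} = {C,G} (union, +1)
GRV@0: {T} ∪ {C,G} = {C,G,T} (union, +1)
GORV@0: {C,G,T} ∩ {G} = {G} (intersection, +0)
GJORV@0: {G} ∪ {A} = {A,G} (union, +1)
RV@1: {A} ∪ {C} = {A,C} (union, +1)
GRV@1: {A} ∩ {A,C} = {A} (intersection, +0)
GORV@1: {A} ∪ {T} = {A,T} (union, +1)
GJORV@1: {A,T} ∪ {G} = {A,G,T} (union, +1)
RV@2: {G} ∪ {C} = {C,G} (union, +1)
GRV@2: {T} ∪ {C,G} = {C,G,T} (union, +1)
GORV@2: {C,G,T} ∪ {A} = {A,C,G,T} (union, +1)
GJORV@2: {A,C,G,T} ∩ {T} = {T} (intersection, +0)
RV@3: {C} ∪ {G} = {C,G} (union, +1)
GRV@3: {G} ∩ {C,G} = {G} (intersection, +0)
GORV@3: {G} ∪ {C} = {C,G} (union, +1)
GJORV@3: {C,G} ∪ {T} = {C,G,T} (union, +1)
RV@4: {G} ∪ {A} = {A,G} (union, +1)
GRV@4: {G} ∩ {A,G} = {G} (intersection, +0)
GORV@4: {G} ∪ {C} = {C,G} (union, +1)
GJORV@4: {C,G} ∩ {G} = {G} (intersection, +0)
RV@5: {C} ∪ {A} = {A,C} (union, +1)
GRV@5: {C} ∩ {A,C} = {C} (intersection, +0)
GORV@5: {C} ∩ {C} = {C} (intersection, +0)
GJORV@5: {C} ∪ {A} = {A,C} (union, +1)
per-site changes: [3, 3, 3, 3, 2, 2]; total = 16

3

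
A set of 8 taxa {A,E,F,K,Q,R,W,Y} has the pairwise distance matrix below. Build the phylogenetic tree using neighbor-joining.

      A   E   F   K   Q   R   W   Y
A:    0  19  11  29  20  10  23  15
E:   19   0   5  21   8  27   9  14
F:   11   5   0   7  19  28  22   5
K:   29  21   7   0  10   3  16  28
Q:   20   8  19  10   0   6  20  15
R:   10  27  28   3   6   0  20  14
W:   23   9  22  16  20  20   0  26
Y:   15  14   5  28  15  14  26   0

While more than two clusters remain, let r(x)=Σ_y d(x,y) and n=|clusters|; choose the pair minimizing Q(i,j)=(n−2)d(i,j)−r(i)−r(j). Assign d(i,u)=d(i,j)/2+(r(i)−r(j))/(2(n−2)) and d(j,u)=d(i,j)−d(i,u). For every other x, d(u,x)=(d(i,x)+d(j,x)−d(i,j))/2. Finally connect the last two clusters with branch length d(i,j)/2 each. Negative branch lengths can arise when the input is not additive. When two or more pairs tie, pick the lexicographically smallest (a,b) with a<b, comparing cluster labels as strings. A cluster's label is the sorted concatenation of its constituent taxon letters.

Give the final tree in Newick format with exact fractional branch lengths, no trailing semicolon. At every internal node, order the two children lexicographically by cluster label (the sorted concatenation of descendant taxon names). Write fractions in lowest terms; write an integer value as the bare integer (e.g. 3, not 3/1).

(((A:255/32,((E:0,W:9):4,((K:2,R:1):43/10,Q:11/5):5):117/32):81/32,F:23/32):137/64,Y:137/64)

iteration 1: select K,R (d=3, Q=-204); attach at lengths (2, 1); label the merged cluster KR
  updated: d(A,KR)=18, d(E,KR)=45/2, d(F,KR)=16, d(KR,Q)=13/2, d(KR,W)=33/2, d(KR,Y)=39/2
iteration 2: select KR,Q (d=13/2, Q=-155); attach at lengths (43/10, 11/5); label the merged cluster KQR
  updated: d(A,KQR)=63/4, d(E,KQR)=12, d(F,KQR)=57/4, d(KQR,W)=15, d(KQR,Y)=14
iteration 3: select E,W (d=9, Q=-118); attach at lengths (0, 9); label the merged cluster EW
  updated: d(A,EW)=33/2, d(EW,F)=9, d(EW,KQR)=9, d(EW,Y)=31/2
iteration 4: select EW,KQR (d=9, Q=-76); attach at lengths (4, 5); label the merged cluster EKQRW
  updated: d(A,EKQRW)=93/8, d(EKQRW,F)=57/8, d(EKQRW,Y)=41/4
iteration 5: select A,EKQRW (d=93/8, Q=-347/8); attach at lengths (255/32, 117/32); label the merged cluster AEKQRW
  updated: d(AEKQRW,F)=13/4, d(AEKQRW,Y)=109/16
iteration 6: select AEKQRW,F (d=13/4, Q=-241/16); attach at lengths (81/32, 23/32); label the merged cluster AEFKQRW
  updated: d(AEFKQRW,Y)=137/32
iteration 7: select AEFKQRW,Y (d=137/32); attach at lengths (137/64, 137/64); label the merged cluster AEFKQRWY
final tree: (((A:255/32,((E:0,W:9):4,((K:2,R:1):43/10,Q:11/5):5):117/32):81/32,F:23/32):137/64,Y:137/64)
total length: 1493/32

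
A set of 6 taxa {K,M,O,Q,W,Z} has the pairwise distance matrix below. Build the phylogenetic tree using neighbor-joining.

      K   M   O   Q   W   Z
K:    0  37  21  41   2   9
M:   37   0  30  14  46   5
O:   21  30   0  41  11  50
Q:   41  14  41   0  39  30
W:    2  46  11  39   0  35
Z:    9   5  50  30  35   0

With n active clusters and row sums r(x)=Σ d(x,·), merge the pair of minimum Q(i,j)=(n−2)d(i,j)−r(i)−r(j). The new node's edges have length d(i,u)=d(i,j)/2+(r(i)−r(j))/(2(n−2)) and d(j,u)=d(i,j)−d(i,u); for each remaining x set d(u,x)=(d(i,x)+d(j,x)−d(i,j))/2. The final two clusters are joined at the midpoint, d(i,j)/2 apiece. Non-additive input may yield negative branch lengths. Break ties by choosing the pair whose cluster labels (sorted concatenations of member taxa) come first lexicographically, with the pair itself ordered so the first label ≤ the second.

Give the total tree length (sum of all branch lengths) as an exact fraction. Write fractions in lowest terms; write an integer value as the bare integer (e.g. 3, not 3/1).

475/8

1. join O+W (d=11, Q=-242) ⇒ OW; edges |O|=8, |W|=3
  updated: d(K,OW)=6, d(M,OW)=65/2, d(OW,Q)=69/2, d(OW,Z)=37
2. join K+OW (d=6, Q=-185) ⇒ KOW; edges |K|=1/6, |OW|=35/6
  updated: d(KOW,M)=127/4, d(KOW,Q)=139/4, d(KOW,Z)=20
3. join KOW+Z (d=20, Q=-203/2) ⇒ KOWZ; edges |KOW|=143/8, |Z|=17/8
  updated: d(KOWZ,M)=67/8, d(KOWZ,Q)=179/8
4. join KOWZ+M (d=67/8, Q=-179/4) ⇒ KMOWZ; edges |KOWZ|=67/8, |M|=0
  updated: d(KMOWZ,Q)=14
5. join KMOWZ+Q (d=14) ⇒ KMOQWZ; edges |KMOWZ|=7, |Q|=7
final tree: ((((K:1/6,(O:8,W:3):35/6):143/8,Z:17/8):67/8,M:0):7,Q:7)
total length: 475/8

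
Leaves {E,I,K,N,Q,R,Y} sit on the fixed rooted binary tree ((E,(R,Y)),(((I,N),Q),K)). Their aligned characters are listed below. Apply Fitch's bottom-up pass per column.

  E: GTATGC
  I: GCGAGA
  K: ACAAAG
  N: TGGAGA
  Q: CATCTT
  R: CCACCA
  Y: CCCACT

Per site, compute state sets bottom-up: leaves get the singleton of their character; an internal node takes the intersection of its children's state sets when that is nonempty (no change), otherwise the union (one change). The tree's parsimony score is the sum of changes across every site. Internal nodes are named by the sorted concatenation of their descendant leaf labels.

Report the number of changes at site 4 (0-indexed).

[col 0] RY: children R:{C}, Y:{C} ∩→ {C}; cost 0
[col 0] ERY: children E:{G}, RY:{C} ∪→ {C,G}; cost 1
[col 0] IN: children I:{G}, N:{T} ∪→ {G,T}; cost 1
[col 0] INQ: children IN:{G,T}, Q:{C} ∪→ {C,G,T}; cost 1
[col 0] IKNQ: children INQ:{C,G,T}, K:{A} ∪→ {A,C,G,T}; cost 1
[col 0] EIKNQRY: children ERY:{C,G}, IKNQ:{A,C,G,T} ∩→ {C,G}; cost 0
[col 1] RY: children R:{C}, Y:{C} ∩→ {C}; cost 0
[col 1] ERY: children E:{T}, RY:{C} ∪→ {C,T}; cost 1
[col 1] IN: children I:{C}, N:{G} ∪→ {C,G}; cost 1
[col 1] INQ: children IN:{C,G}, Q:{A} ∪→ {A,C,G}; cost 1
[col 1] IKNQ: children INQ:{A,C,G}, K:{C} ∩→ {C}; cost 0
[col 1] EIKNQRY: children ERY:{C,T}, IKNQ:{C} ∩→ {C}; cost 0
[col 2] RY: children R:{A}, Y:{C} ∪→ {A,C}; cost 1
[col 2] ERY: children E:{A}, RY:{A,C} ∩→ {A}; cost 0
[col 2] IN: children I:{G}, N:{G} ∩→ {G}; cost 0
[col 2] INQ: children IN:{G}, Q:{T} ∪→ {G,T}; cost 1
[col 2] IKNQ: children INQ:{G,T}, K:{A} ∪→ {A,G,T}; cost 1
[col 2] EIKNQRY: children ERY:{A}, IKNQ:{A,G,T} ∩→ {A}; cost 0
[col 3] RY: children R:{C}, Y:{A} ∪→ {A,C}; cost 1
[col 3] ERY: children E:{T}, RY:{A,C} ∪→ {A,C,T}; cost 1
[col 3] IN: children I:{A}, N:{A} ∩→ {A}; cost 0
[col 3] INQ: children IN:{A}, Q:{C} ∪→ {A,C}; cost 1
[col 3] IKNQ: children INQ:{A,C}, K:{A} ∩→ {A}; cost 0
[col 3] EIKNQRY: children ERY:{A,C,T}, IKNQ:{A} ∩→ {A}; cost 0
[col 4] RY: children R:{C}, Y:{C} ∩→ {C}; cost 0
[col 4] ERY: children E:{G}, RY:{C} ∪→ {C,G}; cost 1
[col 4] IN: children I:{G}, N:{G} ∩→ {G}; cost 0
[col 4] INQ: children IN:{G}, Q:{T} ∪→ {G,T}; cost 1
[col 4] IKNQ: children INQ:{G,T}, K:{A} ∪→ {A,G,T}; cost 1
[col 4] EIKNQRY: children ERY:{C,G}, IKNQ:{A,G,T} ∩→ {G}; cost 0
[col 5] RY: children R:{A}, Y:{T} ∪→ {A,T}; cost 1
[col 5] ERY: children E:{C}, RY:{A,T} ∪→ {A,C,T}; cost 1
[col 5] IN: children I:{A}, N:{A} ∩→ {A}; cost 0
[col 5] INQ: children IN:{A}, Q:{T} ∪→ {A,T}; cost 1
[col 5] IKNQ: children INQ:{A,T}, K:{G} ∪→ {A,G,T}; cost 1
[col 5] EIKNQRY: children ERY:{A,C,T}, IKNQ:{A,G,T} ∩→ {A,T}; cost 0
per-site changes: [4, 3, 3, 3, 3, 4]; total = 20

3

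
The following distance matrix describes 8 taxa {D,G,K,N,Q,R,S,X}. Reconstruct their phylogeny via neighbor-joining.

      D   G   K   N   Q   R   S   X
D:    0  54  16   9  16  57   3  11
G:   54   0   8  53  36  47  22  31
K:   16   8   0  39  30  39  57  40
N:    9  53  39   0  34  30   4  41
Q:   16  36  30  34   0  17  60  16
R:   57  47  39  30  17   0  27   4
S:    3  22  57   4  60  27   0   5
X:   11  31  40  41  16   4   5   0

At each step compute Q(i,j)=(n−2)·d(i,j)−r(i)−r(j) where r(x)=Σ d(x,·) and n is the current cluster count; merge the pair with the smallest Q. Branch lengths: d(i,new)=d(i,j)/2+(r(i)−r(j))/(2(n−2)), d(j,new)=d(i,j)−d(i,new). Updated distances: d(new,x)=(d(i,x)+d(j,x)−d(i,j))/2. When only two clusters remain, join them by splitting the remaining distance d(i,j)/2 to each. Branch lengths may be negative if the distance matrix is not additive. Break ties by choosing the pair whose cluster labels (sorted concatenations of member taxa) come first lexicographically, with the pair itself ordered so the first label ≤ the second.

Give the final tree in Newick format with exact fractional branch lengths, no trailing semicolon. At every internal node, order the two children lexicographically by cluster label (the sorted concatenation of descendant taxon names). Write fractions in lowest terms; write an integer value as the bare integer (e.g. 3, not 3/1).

iteration 1: select G,K (d=8, Q=-432); attach at lengths (35/6, 13/6); label the merged cluster GK
  updated: d(D,GK)=31, d(GK,N)=42, d(GK,Q)=29, d(GK,R)=39, d(GK,S)=71/2, d(GK,X)=63/2
iteration 2: select N,S (d=4, Q=-549/2); attach at lengths (91/20, -11/20); label the merged cluster NS
  updated: d(D,NS)=4, d(GK,NS)=147/4, d(NS,Q)=45, d(NS,R)=53/2, d(NS,X)=21
iteration 3: select D,NS (d=4, Q=-945/4); attach at lengths (7/32, 121/32); label the merged cluster DNS
  updated: d(DNS,GK)=255/8, d(DNS,Q)=57/2, d(DNS,R)=159/4, d(DNS,X)=14
iteration 4: select R,X (d=4, Q=-613/4); attach at lengths (185/24, -89/24); label the merged cluster RX
  updated: d(DNS,RX)=199/8, d(GK,RX)=133/4, d(Q,RX)=29/2
iteration 5: select DNS,GK (d=255/8, Q=-925/8); attach at lengths (439/32, 581/32); label the merged cluster DGKNS
  updated: d(DGKNS,Q)=205/16, d(DGKNS,RX)=105/8
iteration 6: select DGKNS,Q (d=205/16, Q=-647/16); attach at lengths (183/32, 227/32); label the merged cluster DGKNQS
  updated: d(DGKNQS,RX)=237/32
iteration 7: select DGKNQS,RX (d=237/32); attach at lengths (237/64, 237/64); label the merged cluster DGKNQRSX
final tree: ((((D:7/32,(N:91/20,S:-11/20):121/32):439/32,(G:35/6,K:13/6):581/32):183/32,Q:227/32):237/64,(R:185/24,X:-89/24):237/64)
total length: 2307/32

((((D:7/32,(N:91/20,S:-11/20):121/32):439/32,(G:35/6,K:13/6):581/32):183/32,Q:227/32):237/64,(R:185/24,X:-89/24):237/64)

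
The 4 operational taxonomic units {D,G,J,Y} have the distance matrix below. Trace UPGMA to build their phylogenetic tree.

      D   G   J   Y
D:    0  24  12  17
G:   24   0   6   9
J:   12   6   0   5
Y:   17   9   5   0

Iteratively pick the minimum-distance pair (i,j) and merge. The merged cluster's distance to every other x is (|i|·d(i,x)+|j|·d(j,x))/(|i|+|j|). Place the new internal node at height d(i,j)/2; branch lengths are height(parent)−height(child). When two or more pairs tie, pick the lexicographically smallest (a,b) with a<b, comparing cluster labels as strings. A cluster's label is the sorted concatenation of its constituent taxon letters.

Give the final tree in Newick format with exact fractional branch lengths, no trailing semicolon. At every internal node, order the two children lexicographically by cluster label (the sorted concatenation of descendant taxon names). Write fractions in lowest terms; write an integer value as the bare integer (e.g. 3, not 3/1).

iteration 1: select J,Y (d=5); attach at lengths (5/2, 5/2); label the merged cluster JY
  updated: d(D,JY)=29/2, d(G,JY)=15/2
iteration 2: select G,JY (d=15/2); attach at lengths (15/4, 5/4); label the merged cluster GJY
  updated: d(D,GJY)=53/3
iteration 3: select D,GJY (d=53/3); attach at lengths (53/6, 61/12); label the merged cluster DGJY
final tree: (D:53/6,(G:15/4,(J:5/2,Y:5/2):5/4):61/12)
total length: 287/12

(D:53/6,(G:15/4,(J:5/2,Y:5/2):5/4):61/12)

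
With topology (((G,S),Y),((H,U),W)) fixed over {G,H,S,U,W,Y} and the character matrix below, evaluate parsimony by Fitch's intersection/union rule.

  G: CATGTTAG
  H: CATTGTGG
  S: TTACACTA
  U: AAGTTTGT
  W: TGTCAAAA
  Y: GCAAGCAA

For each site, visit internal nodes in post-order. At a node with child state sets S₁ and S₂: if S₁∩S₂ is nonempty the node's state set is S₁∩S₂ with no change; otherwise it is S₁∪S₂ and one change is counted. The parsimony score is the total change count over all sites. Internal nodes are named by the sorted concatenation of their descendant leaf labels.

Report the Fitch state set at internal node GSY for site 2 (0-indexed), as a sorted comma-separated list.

[col 0] GS: children G:{C}, S:{T} ∪→ {C,T}; cost 1
[col 0] GSY: children GS:{C,T}, Y:{G} ∪→ {C,G,T}; cost 1
[col 0] HU: children H:{C}, U:{A} ∪→ {A,C}; cost 1
[col 0] HUW: children HU:{A,C}, W:{T} ∪→ {A,C,T}; cost 1
[col 0] GHSUWY: children GSY:{C,G,T}, HUW:{A,C,T} ∩→ {C,T}; cost 0
[col 1] GS: children G:{A}, S:{T} ∪→ {A,T}; cost 1
[col 1] GSY: children GS:{A,T}, Y:{C} ∪→ {A,C,T}; cost 1
[col 1] HU: children H:{A}, U:{A} ∩→ {A}; cost 0
[col 1] HUW: children HU:{A}, W:{G} ∪→ {A,G}; cost 1
[col 1] GHSUWY: children GSY:{A,C,T}, HUW:{A,G} ∩→ {A}; cost 0
[col 2] GS: children G:{T}, S:{A} ∪→ {A,T}; cost 1
[col 2] GSY: children GS:{A,T}, Y:{A} ∩→ {A}; cost 0
[col 2] HU: children H:{T}, U:{G} ∪→ {G,T}; cost 1
[col 2] HUW: children HU:{G,T}, W:{T} ∩→ {T}; cost 0
[col 2] GHSUWY: children GSY:{A}, HUW:{T} ∪→ {A,T}; cost 1
[col 3] GS: children G:{G}, S:{C} ∪→ {C,G}; cost 1
[col 3] GSY: children GS:{C,G}, Y:{A} ∪→ {A,C,G}; cost 1
[col 3] HU: children H:{T}, U:{T} ∩→ {T}; cost 0
[col 3] HUW: children HU:{T}, W:{C} ∪→ {C,T}; cost 1
[col 3] GHSUWY: children GSY:{A,C,G}, HUW:{C,T} ∩→ {C}; cost 0
[col 4] GS: children G:{T}, S:{A} ∪→ {A,T}; cost 1
[col 4] GSY: children GS:{A,T}, Y:{G} ∪→ {A,G,T}; cost 1
[col 4] HU: children H:{G}, U:{T} ∪→ {G,T}; cost 1
[col 4] HUW: children HU:{G,T}, W:{A} ∪→ {A,G,T}; cost 1
[col 4] GHSUWY: children GSY:{A,G,T}, HUW:{A,G,T} ∩→ {A,G,T}; cost 0
[col 5] GS: children G:{T}, S:{C} ∪→ {C,T}; cost 1
[col 5] GSY: children GS:{C,T}, Y:{C} ∩→ {C}; cost 0
[col 5] HU: children H:{T}, U:{T} ∩→ {T}; cost 0
[col 5] HUW: children HU:{T}, W:{A} ∪→ {A,T}; cost 1
[col 5] GHSUWY: children GSY:{C}, HUW:{A,T} ∪→ {A,C,T}; cost 1
[col 6] GS: children G:{A}, S:{T} ∪→ {A,T}; cost 1
[col 6] GSY: children GS:{A,T}, Y:{A} ∩→ {A}; cost 0
[col 6] HU: children H:{G}, U:{G} ∩→ {G}; cost 0
[col 6] HUW: children HU:{G}, W:{A} ∪→ {A,G}; cost 1
[col 6] GHSUWY: children GSY:{A}, HUW:{A,G} ∩→ {A}; cost 0
[col 7] GS: children G:{G}, S:{A} ∪→ {A,G}; cost 1
[col 7] GSY: children GS:{A,G}, Y:{A} ∩→ {A}; cost 0
[col 7] HU: children H:{G}, U:{T} ∪→ {G,T}; cost 1
[col 7] HUW: children HU:{G,T}, W:{A} ∪→ {A,G,T}; cost 1
[col 7] GHSUWY: children GSY:{A}, HUW:{A,G,T} ∩→ {A}; cost 0
per-site changes: [4, 3, 3, 3, 4, 3, 2, 3]; total = 25

A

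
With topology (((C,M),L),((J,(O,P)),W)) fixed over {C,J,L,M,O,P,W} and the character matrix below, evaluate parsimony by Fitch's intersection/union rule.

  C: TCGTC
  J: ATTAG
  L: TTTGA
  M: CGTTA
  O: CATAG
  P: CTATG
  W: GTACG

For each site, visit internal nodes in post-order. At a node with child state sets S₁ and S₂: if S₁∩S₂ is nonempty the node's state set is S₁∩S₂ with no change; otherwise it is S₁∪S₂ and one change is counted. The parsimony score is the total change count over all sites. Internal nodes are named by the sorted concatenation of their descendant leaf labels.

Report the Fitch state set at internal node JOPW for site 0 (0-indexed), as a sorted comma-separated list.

A,C,G

[col 0] CM: children C:{T}, M:{C} ∪→ {C,T}; cost 1
[col 0] CLM: children CM:{C,T}, L:{T} ∩→ {T}; cost 0
[col 0] OP: children O:{C}, P:{C} ∩→ {C}; cost 0
[col 0] JOP: children J:{A}, OP:{C} ∪→ {A,C}; cost 1
[col 0] JOPW: children JOP:{A,C}, W:{G} ∪→ {A,C,G}; cost 1
[col 0] CJLMOPW: children CLM:{T}, JOPW:{A,C,G} ∪→ {A,C,G,T}; cost 1
[col 1] CM: children C:{C}, M:{G} ∪→ {C,G}; cost 1
[col 1] CLM: children CM:{C,G}, L:{T} ∪→ {C,G,T}; cost 1
[col 1] OP: children O:{A}, P:{T} ∪→ {A,T}; cost 1
[col 1] JOP: children J:{T}, OP:{A,T} ∩→ {T}; cost 0
[col 1] JOPW: children JOP:{T}, W:{T} ∩→ {T}; cost 0
[col 1] CJLMOPW: children CLM:{C,G,T}, JOPW:{T} ∩→ {T}; cost 0
[col 2] CM: children C:{G}, M:{T} ∪→ {G,T}; cost 1
[col 2] CLM: children CM:{G,T}, L:{T} ∩→ {T}; cost 0
[col 2] OP: children O:{T}, P:{A} ∪→ {A,T}; cost 1
[col 2] JOP: children J:{T}, OP:{A,T} ∩→ {T}; cost 0
[col 2] JOPW: children JOP:{T}, W:{A} ∪→ {A,T}; cost 1
[col 2] CJLMOPW: children CLM:{T}, JOPW:{A,T} ∩→ {T}; cost 0
[col 3] CM: children C:{T}, M:{T} ∩→ {T}; cost 0
[col 3] CLM: children CM:{T}, L:{G} ∪→ {G,T}; cost 1
[col 3] OP: children O:{A}, P:{T} ∪→ {A,T}; cost 1
[col 3] JOP: children J:{A}, OP:{A,T} ∩→ {A}; cost 0
[col 3] JOPW: children JOP:{A}, W:{C} ∪→ {A,C}; cost 1
[col 3] CJLMOPW: children CLM:{G,T}, JOPW:{A,C} ∪→ {A,C,G,T}; cost 1
[col 4] CM: children C:{C}, M:{A} ∪→ {A,C}; cost 1
[col 4] CLM: children CM:{A,C}, L:{A} ∩→ {A}; cost 0
[col 4] OP: children O:{G}, P:{G} ∩→ {G}; cost 0
[col 4] JOP: children J:{G}, OP:{G} ∩→ {G}; cost 0
[col 4] JOPW: children JOP:{G}, W:{G} ∩→ {G}; cost 0
[col 4] CJLMOPW: children CLM:{A}, JOPW:{G} ∪→ {A,G}; cost 1
per-site changes: [4, 3, 3, 4, 2]; total = 16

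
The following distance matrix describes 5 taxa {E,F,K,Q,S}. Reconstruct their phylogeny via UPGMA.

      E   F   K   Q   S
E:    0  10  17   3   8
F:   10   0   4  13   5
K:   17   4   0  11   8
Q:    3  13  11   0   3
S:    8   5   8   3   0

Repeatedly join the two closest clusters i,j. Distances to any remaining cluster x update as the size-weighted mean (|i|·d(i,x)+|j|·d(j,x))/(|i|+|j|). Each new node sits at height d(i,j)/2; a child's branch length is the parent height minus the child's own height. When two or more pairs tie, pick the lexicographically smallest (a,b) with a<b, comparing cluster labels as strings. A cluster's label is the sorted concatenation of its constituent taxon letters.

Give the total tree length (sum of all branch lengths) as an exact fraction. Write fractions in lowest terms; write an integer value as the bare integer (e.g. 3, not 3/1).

203/12

iteration 1: select E,Q (d=3); attach at lengths (3/2, 3/2); label the merged cluster EQ
  updated: d(EQ,F)=23/2, d(EQ,K)=14, d(EQ,S)=11/2
iteration 2: select F,K (d=4); attach at lengths (2, 2); label the merged cluster FK
  updated: d(EQ,FK)=51/4, d(FK,S)=13/2
iteration 3: select EQ,S (d=11/2); attach at lengths (5/4, 11/4); label the merged cluster EQS
  updated: d(EQS,FK)=32/3
iteration 4: select EQS,FK (d=32/3); attach at lengths (31/12, 10/3); label the merged cluster EFKQS
final tree: (((E:3/2,Q:3/2):5/4,S:11/4):31/12,(F:2,K:2):10/3)
total length: 203/12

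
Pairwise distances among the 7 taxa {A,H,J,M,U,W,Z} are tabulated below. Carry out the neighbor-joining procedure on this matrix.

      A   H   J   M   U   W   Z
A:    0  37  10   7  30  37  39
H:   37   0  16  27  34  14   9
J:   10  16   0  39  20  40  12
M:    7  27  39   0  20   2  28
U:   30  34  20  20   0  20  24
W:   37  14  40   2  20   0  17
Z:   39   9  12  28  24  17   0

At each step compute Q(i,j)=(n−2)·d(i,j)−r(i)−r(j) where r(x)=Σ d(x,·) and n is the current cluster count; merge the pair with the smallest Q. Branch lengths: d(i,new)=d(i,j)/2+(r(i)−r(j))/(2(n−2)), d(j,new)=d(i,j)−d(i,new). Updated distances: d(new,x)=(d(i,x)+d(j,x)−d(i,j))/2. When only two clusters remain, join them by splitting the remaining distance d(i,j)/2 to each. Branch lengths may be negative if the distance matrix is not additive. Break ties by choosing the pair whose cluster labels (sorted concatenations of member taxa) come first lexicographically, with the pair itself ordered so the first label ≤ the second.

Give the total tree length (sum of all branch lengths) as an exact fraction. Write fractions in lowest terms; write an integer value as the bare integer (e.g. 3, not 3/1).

1995/32

iteration 1: select A,M (d=7, Q=-248); attach at lengths (36/5, -1/5); label the merged cluster AM
  updated: d(AM,H)=57/2, d(AM,J)=21, d(AM,U)=43/2, d(AM,W)=16, d(AM,Z)=30
iteration 2: select AM,W (d=16, Q=-160); attach at lengths (37/4, 27/4); label the merged cluster AMW
  updated: d(AMW,H)=53/4, d(AMW,J)=45/2, d(AMW,U)=51/4, d(AMW,Z)=31/2
iteration 3: select AMW,U (d=51/4, Q=-233/2); attach at lengths (23/12, 65/6); label the merged cluster AMUW
  updated: d(AMUW,H)=69/4, d(AMUW,J)=119/8, d(AMUW,Z)=107/8
iteration 4: select AMUW,J (d=119/8, Q=-469/8); attach at lengths (259/32, 217/32); label the merged cluster AJMUW
  updated: d(AJMUW,H)=147/16, d(AJMUW,Z)=21/4
iteration 5: select AJMUW,H (d=147/16, Q=-375/16); attach at lengths (87/32, 207/32); label the merged cluster AHJMUW
  updated: d(AHJMUW,Z)=81/32
iteration 6: select AHJMUW,Z (d=81/32); attach at lengths (81/64, 81/64); label the merged cluster AHJMUWZ
final tree: ((((((A:36/5,M:-1/5):37/4,W:27/4):23/12,U:65/6):259/32,J:217/32):87/32,H:207/32):81/64,Z:81/64)
total length: 1995/32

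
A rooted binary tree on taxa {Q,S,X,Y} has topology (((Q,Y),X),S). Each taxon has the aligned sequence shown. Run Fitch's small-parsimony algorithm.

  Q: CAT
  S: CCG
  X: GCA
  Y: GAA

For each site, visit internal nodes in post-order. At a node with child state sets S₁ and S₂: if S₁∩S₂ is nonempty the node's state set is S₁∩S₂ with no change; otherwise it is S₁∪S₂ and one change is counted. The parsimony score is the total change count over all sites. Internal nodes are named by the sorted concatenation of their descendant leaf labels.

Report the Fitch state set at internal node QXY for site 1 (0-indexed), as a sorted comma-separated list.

A,C

site 0, node QY: Q={C} ∪ Y={G} → {C,G} (+1)
site 0, node QXY: QY={C,G} ∩ X={G} → {G} (+0)
site 0, node QSXY: QXY={G} ∪ S={C} → {C,G} (+1)
site 1, node QY: Q={A} ∩ Y={A} → {A} (+0)
site 1, node QXY: QY={A} ∪ X={C} → {A,C} (+1)
site 1, node QSXY: QXY={A,C} ∩ S={C} → {C} (+0)
site 2, node QY: Q={T} ∪ Y={A} → {A,T} (+1)
site 2, node QXY: QY={A,T} ∩ X={A} → {A} (+0)
site 2, node QSXY: QXY={A} ∪ S={G} → {A,G} (+1)
per-site changes: [2, 1, 2]; total = 5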